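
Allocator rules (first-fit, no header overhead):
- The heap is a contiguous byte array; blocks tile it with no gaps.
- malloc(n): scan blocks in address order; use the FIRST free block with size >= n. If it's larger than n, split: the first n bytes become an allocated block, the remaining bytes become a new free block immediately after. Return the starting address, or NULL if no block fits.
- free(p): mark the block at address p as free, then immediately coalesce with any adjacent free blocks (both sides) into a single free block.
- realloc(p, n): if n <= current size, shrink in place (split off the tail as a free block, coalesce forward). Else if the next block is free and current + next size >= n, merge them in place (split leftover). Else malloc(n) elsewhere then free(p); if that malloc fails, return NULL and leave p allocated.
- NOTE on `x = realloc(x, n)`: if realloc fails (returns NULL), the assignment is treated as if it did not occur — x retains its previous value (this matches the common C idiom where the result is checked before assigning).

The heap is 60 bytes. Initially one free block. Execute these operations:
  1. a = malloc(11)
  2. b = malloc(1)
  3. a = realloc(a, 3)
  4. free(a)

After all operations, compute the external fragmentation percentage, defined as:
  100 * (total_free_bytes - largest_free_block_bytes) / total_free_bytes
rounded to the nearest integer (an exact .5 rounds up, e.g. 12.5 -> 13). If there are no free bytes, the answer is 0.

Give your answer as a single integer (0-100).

Op 1: a = malloc(11) -> a = 0; heap: [0-10 ALLOC][11-59 FREE]
Op 2: b = malloc(1) -> b = 11; heap: [0-10 ALLOC][11-11 ALLOC][12-59 FREE]
Op 3: a = realloc(a, 3) -> a = 0; heap: [0-2 ALLOC][3-10 FREE][11-11 ALLOC][12-59 FREE]
Op 4: free(a) -> (freed a); heap: [0-10 FREE][11-11 ALLOC][12-59 FREE]
Free blocks: [11 48] total_free=59 largest=48 -> 100*(59-48)/59 = 1100/59 ≈ 18.644 -> rounds to 19

Answer: 19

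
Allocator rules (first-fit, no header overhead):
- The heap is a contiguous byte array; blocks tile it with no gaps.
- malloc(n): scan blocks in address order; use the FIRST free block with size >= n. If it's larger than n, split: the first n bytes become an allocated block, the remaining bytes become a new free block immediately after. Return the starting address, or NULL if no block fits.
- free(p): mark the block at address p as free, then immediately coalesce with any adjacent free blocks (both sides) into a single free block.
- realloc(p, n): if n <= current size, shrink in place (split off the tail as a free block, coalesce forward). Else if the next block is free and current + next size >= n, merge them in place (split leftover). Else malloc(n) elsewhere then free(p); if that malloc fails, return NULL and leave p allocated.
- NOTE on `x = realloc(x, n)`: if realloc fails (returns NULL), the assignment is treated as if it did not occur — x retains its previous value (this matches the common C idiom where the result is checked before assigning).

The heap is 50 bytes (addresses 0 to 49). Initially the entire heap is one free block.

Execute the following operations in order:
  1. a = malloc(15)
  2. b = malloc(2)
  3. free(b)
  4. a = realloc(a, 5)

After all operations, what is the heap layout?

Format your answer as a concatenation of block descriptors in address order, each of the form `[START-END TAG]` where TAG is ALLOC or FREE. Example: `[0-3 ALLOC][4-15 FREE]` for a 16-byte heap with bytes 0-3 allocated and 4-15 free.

Op 1: a = malloc(15) -> a = 0; heap: [0-14 ALLOC][15-49 FREE]
Op 2: b = malloc(2) -> b = 15; heap: [0-14 ALLOC][15-16 ALLOC][17-49 FREE]
Op 3: free(b) -> (freed b); heap: [0-14 ALLOC][15-49 FREE]
Op 4: a = realloc(a, 5) -> a = 0; heap: [0-4 ALLOC][5-49 FREE]

Answer: [0-4 ALLOC][5-49 FREE]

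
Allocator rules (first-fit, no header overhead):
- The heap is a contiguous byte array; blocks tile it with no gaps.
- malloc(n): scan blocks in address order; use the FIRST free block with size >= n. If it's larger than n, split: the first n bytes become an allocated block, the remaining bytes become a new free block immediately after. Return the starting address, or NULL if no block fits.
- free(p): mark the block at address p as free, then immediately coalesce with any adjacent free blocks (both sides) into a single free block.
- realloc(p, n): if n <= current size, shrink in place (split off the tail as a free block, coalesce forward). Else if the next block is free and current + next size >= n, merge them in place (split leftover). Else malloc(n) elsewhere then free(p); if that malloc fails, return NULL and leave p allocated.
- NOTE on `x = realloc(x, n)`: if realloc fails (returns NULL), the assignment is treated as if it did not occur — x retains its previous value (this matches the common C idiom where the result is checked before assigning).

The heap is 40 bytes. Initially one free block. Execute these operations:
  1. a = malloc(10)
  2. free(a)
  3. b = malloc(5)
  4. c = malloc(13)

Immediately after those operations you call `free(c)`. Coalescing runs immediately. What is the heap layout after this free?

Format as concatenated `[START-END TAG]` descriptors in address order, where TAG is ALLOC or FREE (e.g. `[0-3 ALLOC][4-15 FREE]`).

Answer: [0-4 ALLOC][5-39 FREE]

Derivation:
Op 1: a = malloc(10) -> a = 0; heap: [0-9 ALLOC][10-39 FREE]
Op 2: free(a) -> (freed a); heap: [0-39 FREE]
Op 3: b = malloc(5) -> b = 0; heap: [0-4 ALLOC][5-39 FREE]
Op 4: c = malloc(13) -> c = 5; heap: [0-4 ALLOC][5-17 ALLOC][18-39 FREE]
free(c): c = 5 -> block [5-17 ALLOC]; mark free, coalesce with adjacent free neighbors -> [0-4 ALLOC][5-39 FREE]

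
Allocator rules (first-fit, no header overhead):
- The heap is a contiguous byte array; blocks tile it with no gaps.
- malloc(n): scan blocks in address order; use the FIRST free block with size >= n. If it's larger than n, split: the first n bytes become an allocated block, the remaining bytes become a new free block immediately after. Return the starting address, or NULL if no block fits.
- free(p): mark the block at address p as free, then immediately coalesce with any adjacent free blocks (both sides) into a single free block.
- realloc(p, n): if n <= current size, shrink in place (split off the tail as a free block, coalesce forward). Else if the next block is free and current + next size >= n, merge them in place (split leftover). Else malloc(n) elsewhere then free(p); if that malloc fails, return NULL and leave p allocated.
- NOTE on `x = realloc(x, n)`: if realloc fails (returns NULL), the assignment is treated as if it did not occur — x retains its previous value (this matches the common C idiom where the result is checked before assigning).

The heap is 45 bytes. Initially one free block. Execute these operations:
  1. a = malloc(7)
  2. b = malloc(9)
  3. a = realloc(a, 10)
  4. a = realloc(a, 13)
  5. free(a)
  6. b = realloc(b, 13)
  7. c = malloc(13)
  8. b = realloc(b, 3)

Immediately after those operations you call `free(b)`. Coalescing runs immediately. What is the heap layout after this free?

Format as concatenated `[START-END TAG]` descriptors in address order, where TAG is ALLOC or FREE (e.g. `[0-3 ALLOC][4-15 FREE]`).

Op 1: a = malloc(7) -> a = 0; heap: [0-6 ALLOC][7-44 FREE]
Op 2: b = malloc(9) -> b = 7; heap: [0-6 ALLOC][7-15 ALLOC][16-44 FREE]
Op 3: a = realloc(a, 10) -> a = 16; heap: [0-6 FREE][7-15 ALLOC][16-25 ALLOC][26-44 FREE]
Op 4: a = realloc(a, 13) -> a = 16; heap: [0-6 FREE][7-15 ALLOC][16-28 ALLOC][29-44 FREE]
Op 5: free(a) -> (freed a); heap: [0-6 FREE][7-15 ALLOC][16-44 FREE]
Op 6: b = realloc(b, 13) -> b = 7; heap: [0-6 FREE][7-19 ALLOC][20-44 FREE]
Op 7: c = malloc(13) -> c = 20; heap: [0-6 FREE][7-19 ALLOC][20-32 ALLOC][33-44 FREE]
Op 8: b = realloc(b, 3) -> b = 7; heap: [0-6 FREE][7-9 ALLOC][10-19 FREE][20-32 ALLOC][33-44 FREE]
free(b): b = 7 -> block [7-9 ALLOC]; mark free, coalesce with adjacent free neighbors -> [0-19 FREE][20-32 ALLOC][33-44 FREE]

Answer: [0-19 FREE][20-32 ALLOC][33-44 FREE]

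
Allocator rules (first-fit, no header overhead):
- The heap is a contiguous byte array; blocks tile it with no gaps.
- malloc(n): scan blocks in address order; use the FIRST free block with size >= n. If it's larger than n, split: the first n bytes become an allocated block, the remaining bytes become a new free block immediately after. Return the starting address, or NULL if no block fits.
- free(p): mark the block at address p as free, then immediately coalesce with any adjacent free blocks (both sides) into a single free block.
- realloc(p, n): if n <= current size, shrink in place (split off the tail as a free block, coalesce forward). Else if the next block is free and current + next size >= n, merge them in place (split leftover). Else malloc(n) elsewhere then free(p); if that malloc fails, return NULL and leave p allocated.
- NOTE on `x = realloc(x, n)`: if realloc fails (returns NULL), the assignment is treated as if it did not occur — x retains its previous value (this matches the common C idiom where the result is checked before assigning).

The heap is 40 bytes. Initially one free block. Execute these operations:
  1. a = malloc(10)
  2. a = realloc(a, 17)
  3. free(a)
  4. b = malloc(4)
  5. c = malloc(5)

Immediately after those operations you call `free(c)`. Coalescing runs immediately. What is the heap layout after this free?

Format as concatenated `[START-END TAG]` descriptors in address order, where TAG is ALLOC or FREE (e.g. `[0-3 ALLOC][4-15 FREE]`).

Op 1: a = malloc(10) -> a = 0; heap: [0-9 ALLOC][10-39 FREE]
Op 2: a = realloc(a, 17) -> a = 0; heap: [0-16 ALLOC][17-39 FREE]
Op 3: free(a) -> (freed a); heap: [0-39 FREE]
Op 4: b = malloc(4) -> b = 0; heap: [0-3 ALLOC][4-39 FREE]
Op 5: c = malloc(5) -> c = 4; heap: [0-3 ALLOC][4-8 ALLOC][9-39 FREE]
free(c): c = 4 -> block [4-8 ALLOC]; mark free, coalesce with adjacent free neighbors -> [0-3 ALLOC][4-39 FREE]

Answer: [0-3 ALLOC][4-39 FREE]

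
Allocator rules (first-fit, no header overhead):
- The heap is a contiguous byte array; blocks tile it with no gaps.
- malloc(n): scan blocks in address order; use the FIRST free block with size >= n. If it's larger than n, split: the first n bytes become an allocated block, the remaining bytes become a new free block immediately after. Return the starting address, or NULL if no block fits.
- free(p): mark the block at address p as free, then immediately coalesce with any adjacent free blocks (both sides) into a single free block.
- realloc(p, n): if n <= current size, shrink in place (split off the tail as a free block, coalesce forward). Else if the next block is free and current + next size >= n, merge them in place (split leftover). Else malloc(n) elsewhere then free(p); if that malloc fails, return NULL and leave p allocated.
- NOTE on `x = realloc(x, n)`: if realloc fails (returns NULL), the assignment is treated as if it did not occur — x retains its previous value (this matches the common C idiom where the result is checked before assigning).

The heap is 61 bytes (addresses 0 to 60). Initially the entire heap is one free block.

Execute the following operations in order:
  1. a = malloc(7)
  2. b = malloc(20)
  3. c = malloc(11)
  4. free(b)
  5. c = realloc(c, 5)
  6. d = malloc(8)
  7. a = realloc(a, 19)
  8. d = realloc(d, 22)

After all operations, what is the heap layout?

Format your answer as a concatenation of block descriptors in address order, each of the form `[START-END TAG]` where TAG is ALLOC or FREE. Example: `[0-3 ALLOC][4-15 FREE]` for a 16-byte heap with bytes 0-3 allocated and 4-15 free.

Answer: [0-6 FREE][7-14 ALLOC][15-26 FREE][27-31 ALLOC][32-50 ALLOC][51-60 FREE]

Derivation:
Op 1: a = malloc(7) -> a = 0; heap: [0-6 ALLOC][7-60 FREE]
Op 2: b = malloc(20) -> b = 7; heap: [0-6 ALLOC][7-26 ALLOC][27-60 FREE]
Op 3: c = malloc(11) -> c = 27; heap: [0-6 ALLOC][7-26 ALLOC][27-37 ALLOC][38-60 FREE]
Op 4: free(b) -> (freed b); heap: [0-6 ALLOC][7-26 FREE][27-37 ALLOC][38-60 FREE]
Op 5: c = realloc(c, 5) -> c = 27; heap: [0-6 ALLOC][7-26 FREE][27-31 ALLOC][32-60 FREE]
Op 6: d = malloc(8) -> d = 7; heap: [0-6 ALLOC][7-14 ALLOC][15-26 FREE][27-31 ALLOC][32-60 FREE]
Op 7: a = realloc(a, 19) -> a = 32; heap: [0-6 FREE][7-14 ALLOC][15-26 FREE][27-31 ALLOC][32-50 ALLOC][51-60 FREE]
Op 8: d = realloc(d, 22) -> NULL (d unchanged); heap: [0-6 FREE][7-14 ALLOC][15-26 FREE][27-31 ALLOC][32-50 ALLOC][51-60 FREE]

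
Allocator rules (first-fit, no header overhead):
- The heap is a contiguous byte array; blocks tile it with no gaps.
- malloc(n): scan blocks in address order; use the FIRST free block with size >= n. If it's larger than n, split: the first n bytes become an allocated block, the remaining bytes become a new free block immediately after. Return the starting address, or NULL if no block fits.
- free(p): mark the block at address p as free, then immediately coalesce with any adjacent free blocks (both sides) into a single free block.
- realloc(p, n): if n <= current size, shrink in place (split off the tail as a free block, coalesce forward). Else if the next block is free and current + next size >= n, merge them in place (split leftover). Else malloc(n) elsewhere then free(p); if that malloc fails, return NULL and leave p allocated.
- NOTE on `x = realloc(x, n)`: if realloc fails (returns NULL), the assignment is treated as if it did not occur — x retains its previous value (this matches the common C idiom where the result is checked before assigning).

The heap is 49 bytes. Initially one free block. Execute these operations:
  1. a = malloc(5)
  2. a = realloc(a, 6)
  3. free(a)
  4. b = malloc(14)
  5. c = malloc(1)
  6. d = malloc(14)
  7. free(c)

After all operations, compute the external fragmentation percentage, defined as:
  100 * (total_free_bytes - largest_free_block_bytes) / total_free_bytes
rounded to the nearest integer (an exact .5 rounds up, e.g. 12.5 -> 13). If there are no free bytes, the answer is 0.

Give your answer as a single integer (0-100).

Answer: 5

Derivation:
Op 1: a = malloc(5) -> a = 0; heap: [0-4 ALLOC][5-48 FREE]
Op 2: a = realloc(a, 6) -> a = 0; heap: [0-5 ALLOC][6-48 FREE]
Op 3: free(a) -> (freed a); heap: [0-48 FREE]
Op 4: b = malloc(14) -> b = 0; heap: [0-13 ALLOC][14-48 FREE]
Op 5: c = malloc(1) -> c = 14; heap: [0-13 ALLOC][14-14 ALLOC][15-48 FREE]
Op 6: d = malloc(14) -> d = 15; heap: [0-13 ALLOC][14-14 ALLOC][15-28 ALLOC][29-48 FREE]
Op 7: free(c) -> (freed c); heap: [0-13 ALLOC][14-14 FREE][15-28 ALLOC][29-48 FREE]
Free blocks: [1 20] total_free=21 largest=20 -> 100*(21-20)/21 = 100/21 ≈ 4.762 -> rounds to 5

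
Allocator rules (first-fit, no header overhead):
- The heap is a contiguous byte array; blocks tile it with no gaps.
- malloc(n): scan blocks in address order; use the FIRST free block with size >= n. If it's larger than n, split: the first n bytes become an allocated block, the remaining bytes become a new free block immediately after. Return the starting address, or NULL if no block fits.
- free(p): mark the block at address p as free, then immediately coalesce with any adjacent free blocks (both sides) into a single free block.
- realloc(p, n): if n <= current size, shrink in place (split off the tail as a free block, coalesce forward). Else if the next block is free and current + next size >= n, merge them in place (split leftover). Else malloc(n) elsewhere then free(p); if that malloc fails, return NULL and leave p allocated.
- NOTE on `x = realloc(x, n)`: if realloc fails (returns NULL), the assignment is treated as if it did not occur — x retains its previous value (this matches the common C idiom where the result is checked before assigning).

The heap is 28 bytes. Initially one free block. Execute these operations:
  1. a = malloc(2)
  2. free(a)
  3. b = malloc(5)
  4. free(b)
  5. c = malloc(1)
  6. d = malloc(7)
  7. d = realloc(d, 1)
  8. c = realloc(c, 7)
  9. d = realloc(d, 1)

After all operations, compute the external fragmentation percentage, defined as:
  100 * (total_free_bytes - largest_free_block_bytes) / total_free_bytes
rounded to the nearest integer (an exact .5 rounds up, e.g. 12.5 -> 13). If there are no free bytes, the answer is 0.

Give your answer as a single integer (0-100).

Answer: 5

Derivation:
Op 1: a = malloc(2) -> a = 0; heap: [0-1 ALLOC][2-27 FREE]
Op 2: free(a) -> (freed a); heap: [0-27 FREE]
Op 3: b = malloc(5) -> b = 0; heap: [0-4 ALLOC][5-27 FREE]
Op 4: free(b) -> (freed b); heap: [0-27 FREE]
Op 5: c = malloc(1) -> c = 0; heap: [0-0 ALLOC][1-27 FREE]
Op 6: d = malloc(7) -> d = 1; heap: [0-0 ALLOC][1-7 ALLOC][8-27 FREE]
Op 7: d = realloc(d, 1) -> d = 1; heap: [0-0 ALLOC][1-1 ALLOC][2-27 FREE]
Op 8: c = realloc(c, 7) -> c = 2; heap: [0-0 FREE][1-1 ALLOC][2-8 ALLOC][9-27 FREE]
Op 9: d = realloc(d, 1) -> d = 1; heap: [0-0 FREE][1-1 ALLOC][2-8 ALLOC][9-27 FREE]
Free blocks: [1 19] total_free=20 largest=19 -> 100*(20-19)/20 = 100/20 = 5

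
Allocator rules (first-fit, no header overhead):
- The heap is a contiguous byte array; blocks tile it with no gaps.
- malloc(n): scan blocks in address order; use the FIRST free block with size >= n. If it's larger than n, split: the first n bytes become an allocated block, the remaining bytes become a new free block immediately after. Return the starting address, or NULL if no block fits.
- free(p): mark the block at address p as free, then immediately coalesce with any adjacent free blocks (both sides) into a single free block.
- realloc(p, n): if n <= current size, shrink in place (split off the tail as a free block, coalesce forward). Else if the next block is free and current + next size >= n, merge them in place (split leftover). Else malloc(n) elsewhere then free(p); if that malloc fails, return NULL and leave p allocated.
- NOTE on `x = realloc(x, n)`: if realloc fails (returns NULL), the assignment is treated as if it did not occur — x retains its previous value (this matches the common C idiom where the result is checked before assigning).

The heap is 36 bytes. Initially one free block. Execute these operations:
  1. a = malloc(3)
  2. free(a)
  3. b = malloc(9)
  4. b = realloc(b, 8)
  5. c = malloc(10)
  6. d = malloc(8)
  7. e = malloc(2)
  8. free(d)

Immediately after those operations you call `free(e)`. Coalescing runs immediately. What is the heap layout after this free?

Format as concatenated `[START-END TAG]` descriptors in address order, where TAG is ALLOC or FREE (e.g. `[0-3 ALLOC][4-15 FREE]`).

Op 1: a = malloc(3) -> a = 0; heap: [0-2 ALLOC][3-35 FREE]
Op 2: free(a) -> (freed a); heap: [0-35 FREE]
Op 3: b = malloc(9) -> b = 0; heap: [0-8 ALLOC][9-35 FREE]
Op 4: b = realloc(b, 8) -> b = 0; heap: [0-7 ALLOC][8-35 FREE]
Op 5: c = malloc(10) -> c = 8; heap: [0-7 ALLOC][8-17 ALLOC][18-35 FREE]
Op 6: d = malloc(8) -> d = 18; heap: [0-7 ALLOC][8-17 ALLOC][18-25 ALLOC][26-35 FREE]
Op 7: e = malloc(2) -> e = 26; heap: [0-7 ALLOC][8-17 ALLOC][18-25 ALLOC][26-27 ALLOC][28-35 FREE]
Op 8: free(d) -> (freed d); heap: [0-7 ALLOC][8-17 ALLOC][18-25 FREE][26-27 ALLOC][28-35 FREE]
free(e): e = 26 -> block [26-27 ALLOC]; mark free, coalesce with adjacent free neighbors -> [0-7 ALLOC][8-17 ALLOC][18-35 FREE]

Answer: [0-7 ALLOC][8-17 ALLOC][18-35 FREE]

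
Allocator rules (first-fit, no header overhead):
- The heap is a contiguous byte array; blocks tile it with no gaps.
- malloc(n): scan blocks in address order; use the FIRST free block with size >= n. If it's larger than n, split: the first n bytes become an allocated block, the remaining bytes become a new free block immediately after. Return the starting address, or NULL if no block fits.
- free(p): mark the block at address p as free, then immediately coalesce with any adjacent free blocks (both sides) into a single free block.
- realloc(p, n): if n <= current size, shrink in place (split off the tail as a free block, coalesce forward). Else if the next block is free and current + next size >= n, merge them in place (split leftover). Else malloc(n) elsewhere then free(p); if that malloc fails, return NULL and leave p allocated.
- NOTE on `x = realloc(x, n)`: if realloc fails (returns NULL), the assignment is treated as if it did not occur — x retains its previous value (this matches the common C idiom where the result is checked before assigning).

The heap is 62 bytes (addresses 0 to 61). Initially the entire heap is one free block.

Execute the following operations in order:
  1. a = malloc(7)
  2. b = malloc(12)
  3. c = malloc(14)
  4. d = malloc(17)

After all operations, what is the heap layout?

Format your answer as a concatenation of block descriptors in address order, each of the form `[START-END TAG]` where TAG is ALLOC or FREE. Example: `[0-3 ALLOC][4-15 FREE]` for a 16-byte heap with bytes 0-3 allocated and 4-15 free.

Answer: [0-6 ALLOC][7-18 ALLOC][19-32 ALLOC][33-49 ALLOC][50-61 FREE]

Derivation:
Op 1: a = malloc(7) -> a = 0; heap: [0-6 ALLOC][7-61 FREE]
Op 2: b = malloc(12) -> b = 7; heap: [0-6 ALLOC][7-18 ALLOC][19-61 FREE]
Op 3: c = malloc(14) -> c = 19; heap: [0-6 ALLOC][7-18 ALLOC][19-32 ALLOC][33-61 FREE]
Op 4: d = malloc(17) -> d = 33; heap: [0-6 ALLOC][7-18 ALLOC][19-32 ALLOC][33-49 ALLOC][50-61 FREE]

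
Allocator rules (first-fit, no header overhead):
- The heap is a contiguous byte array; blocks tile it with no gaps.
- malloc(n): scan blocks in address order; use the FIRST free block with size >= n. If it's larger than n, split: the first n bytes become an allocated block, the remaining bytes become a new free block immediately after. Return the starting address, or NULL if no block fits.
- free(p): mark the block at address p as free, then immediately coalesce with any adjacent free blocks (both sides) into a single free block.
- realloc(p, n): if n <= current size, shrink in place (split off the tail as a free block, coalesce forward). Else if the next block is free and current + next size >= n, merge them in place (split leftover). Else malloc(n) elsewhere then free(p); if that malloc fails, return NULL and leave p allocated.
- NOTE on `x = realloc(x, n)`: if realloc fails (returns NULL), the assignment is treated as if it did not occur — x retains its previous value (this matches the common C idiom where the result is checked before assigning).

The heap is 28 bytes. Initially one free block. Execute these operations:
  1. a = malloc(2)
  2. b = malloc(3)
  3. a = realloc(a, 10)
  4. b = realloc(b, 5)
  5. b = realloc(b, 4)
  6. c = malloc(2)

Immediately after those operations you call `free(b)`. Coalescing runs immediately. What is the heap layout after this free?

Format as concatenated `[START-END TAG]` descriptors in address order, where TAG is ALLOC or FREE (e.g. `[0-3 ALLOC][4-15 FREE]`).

Answer: [0-1 ALLOC][2-4 FREE][5-14 ALLOC][15-27 FREE]

Derivation:
Op 1: a = malloc(2) -> a = 0; heap: [0-1 ALLOC][2-27 FREE]
Op 2: b = malloc(3) -> b = 2; heap: [0-1 ALLOC][2-4 ALLOC][5-27 FREE]
Op 3: a = realloc(a, 10) -> a = 5; heap: [0-1 FREE][2-4 ALLOC][5-14 ALLOC][15-27 FREE]
Op 4: b = realloc(b, 5) -> b = 15; heap: [0-4 FREE][5-14 ALLOC][15-19 ALLOC][20-27 FREE]
Op 5: b = realloc(b, 4) -> b = 15; heap: [0-4 FREE][5-14 ALLOC][15-18 ALLOC][19-27 FREE]
Op 6: c = malloc(2) -> c = 0; heap: [0-1 ALLOC][2-4 FREE][5-14 ALLOC][15-18 ALLOC][19-27 FREE]
free(b): b = 15 -> block [15-18 ALLOC]; mark free, coalesce with adjacent free neighbors -> [0-1 ALLOC][2-4 FREE][5-14 ALLOC][15-27 FREE]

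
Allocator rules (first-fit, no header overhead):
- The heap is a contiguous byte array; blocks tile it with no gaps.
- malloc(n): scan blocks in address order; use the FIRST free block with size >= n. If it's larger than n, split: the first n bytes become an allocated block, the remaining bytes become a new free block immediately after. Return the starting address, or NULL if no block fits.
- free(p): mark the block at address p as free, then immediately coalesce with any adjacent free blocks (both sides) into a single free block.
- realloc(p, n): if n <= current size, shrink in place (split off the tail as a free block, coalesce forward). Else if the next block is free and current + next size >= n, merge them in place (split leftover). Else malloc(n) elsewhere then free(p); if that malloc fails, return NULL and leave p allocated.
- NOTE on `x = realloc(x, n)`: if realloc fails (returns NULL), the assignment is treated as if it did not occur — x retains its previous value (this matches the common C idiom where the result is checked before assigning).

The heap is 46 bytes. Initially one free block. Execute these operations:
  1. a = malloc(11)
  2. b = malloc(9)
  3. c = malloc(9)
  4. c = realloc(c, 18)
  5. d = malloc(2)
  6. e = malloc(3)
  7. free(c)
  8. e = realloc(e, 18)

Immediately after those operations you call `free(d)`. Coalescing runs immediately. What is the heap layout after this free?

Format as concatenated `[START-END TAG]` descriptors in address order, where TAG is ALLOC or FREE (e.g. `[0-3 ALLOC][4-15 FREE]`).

Op 1: a = malloc(11) -> a = 0; heap: [0-10 ALLOC][11-45 FREE]
Op 2: b = malloc(9) -> b = 11; heap: [0-10 ALLOC][11-19 ALLOC][20-45 FREE]
Op 3: c = malloc(9) -> c = 20; heap: [0-10 ALLOC][11-19 ALLOC][20-28 ALLOC][29-45 FREE]
Op 4: c = realloc(c, 18) -> c = 20; heap: [0-10 ALLOC][11-19 ALLOC][20-37 ALLOC][38-45 FREE]
Op 5: d = malloc(2) -> d = 38; heap: [0-10 ALLOC][11-19 ALLOC][20-37 ALLOC][38-39 ALLOC][40-45 FREE]
Op 6: e = malloc(3) -> e = 40; heap: [0-10 ALLOC][11-19 ALLOC][20-37 ALLOC][38-39 ALLOC][40-42 ALLOC][43-45 FREE]
Op 7: free(c) -> (freed c); heap: [0-10 ALLOC][11-19 ALLOC][20-37 FREE][38-39 ALLOC][40-42 ALLOC][43-45 FREE]
Op 8: e = realloc(e, 18) -> e = 20; heap: [0-10 ALLOC][11-19 ALLOC][20-37 ALLOC][38-39 ALLOC][40-45 FREE]
free(d): d = 38 -> block [38-39 ALLOC]; mark free, coalesce with adjacent free neighbors -> [0-10 ALLOC][11-19 ALLOC][20-37 ALLOC][38-45 FREE]

Answer: [0-10 ALLOC][11-19 ALLOC][20-37 ALLOC][38-45 FREE]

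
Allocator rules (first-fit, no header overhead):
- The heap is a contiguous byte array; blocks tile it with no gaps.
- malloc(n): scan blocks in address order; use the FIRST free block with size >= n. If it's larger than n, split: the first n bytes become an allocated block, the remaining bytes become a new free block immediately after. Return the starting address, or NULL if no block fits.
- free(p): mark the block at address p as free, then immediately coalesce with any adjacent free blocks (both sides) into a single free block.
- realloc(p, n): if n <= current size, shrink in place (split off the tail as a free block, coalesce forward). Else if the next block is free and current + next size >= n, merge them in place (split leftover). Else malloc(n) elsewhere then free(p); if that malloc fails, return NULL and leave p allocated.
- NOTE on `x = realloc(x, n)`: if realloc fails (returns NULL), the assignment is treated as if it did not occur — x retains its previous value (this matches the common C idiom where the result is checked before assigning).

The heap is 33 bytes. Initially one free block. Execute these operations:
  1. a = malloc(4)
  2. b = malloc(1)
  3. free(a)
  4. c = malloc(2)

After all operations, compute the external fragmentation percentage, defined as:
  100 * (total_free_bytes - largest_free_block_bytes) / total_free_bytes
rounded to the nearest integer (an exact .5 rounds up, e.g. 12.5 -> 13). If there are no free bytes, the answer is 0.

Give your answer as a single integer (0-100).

Answer: 7

Derivation:
Op 1: a = malloc(4) -> a = 0; heap: [0-3 ALLOC][4-32 FREE]
Op 2: b = malloc(1) -> b = 4; heap: [0-3 ALLOC][4-4 ALLOC][5-32 FREE]
Op 3: free(a) -> (freed a); heap: [0-3 FREE][4-4 ALLOC][5-32 FREE]
Op 4: c = malloc(2) -> c = 0; heap: [0-1 ALLOC][2-3 FREE][4-4 ALLOC][5-32 FREE]
Free blocks: [2 28] total_free=30 largest=28 -> 100*(30-28)/30 = 200/30 ≈ 6.667 -> rounds to 7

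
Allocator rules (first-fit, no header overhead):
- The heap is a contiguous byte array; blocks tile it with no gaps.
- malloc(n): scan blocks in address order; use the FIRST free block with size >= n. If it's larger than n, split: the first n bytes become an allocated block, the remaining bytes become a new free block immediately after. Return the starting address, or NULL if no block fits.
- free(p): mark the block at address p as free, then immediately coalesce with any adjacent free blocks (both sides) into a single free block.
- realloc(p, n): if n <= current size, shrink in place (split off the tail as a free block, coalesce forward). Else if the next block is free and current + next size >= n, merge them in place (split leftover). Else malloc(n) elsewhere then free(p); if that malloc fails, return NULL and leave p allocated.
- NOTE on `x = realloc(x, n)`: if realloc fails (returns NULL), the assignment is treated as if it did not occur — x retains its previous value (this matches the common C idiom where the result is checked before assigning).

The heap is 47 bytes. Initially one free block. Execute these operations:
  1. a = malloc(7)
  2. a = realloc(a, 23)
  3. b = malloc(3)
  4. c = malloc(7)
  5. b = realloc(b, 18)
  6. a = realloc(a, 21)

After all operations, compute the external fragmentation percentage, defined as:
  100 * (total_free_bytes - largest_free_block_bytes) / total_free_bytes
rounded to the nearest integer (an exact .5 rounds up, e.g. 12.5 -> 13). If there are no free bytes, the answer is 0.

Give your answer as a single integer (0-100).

Answer: 13

Derivation:
Op 1: a = malloc(7) -> a = 0; heap: [0-6 ALLOC][7-46 FREE]
Op 2: a = realloc(a, 23) -> a = 0; heap: [0-22 ALLOC][23-46 FREE]
Op 3: b = malloc(3) -> b = 23; heap: [0-22 ALLOC][23-25 ALLOC][26-46 FREE]
Op 4: c = malloc(7) -> c = 26; heap: [0-22 ALLOC][23-25 ALLOC][26-32 ALLOC][33-46 FREE]
Op 5: b = realloc(b, 18) -> NULL (b unchanged); heap: [0-22 ALLOC][23-25 ALLOC][26-32 ALLOC][33-46 FREE]
Op 6: a = realloc(a, 21) -> a = 0; heap: [0-20 ALLOC][21-22 FREE][23-25 ALLOC][26-32 ALLOC][33-46 FREE]
Free blocks: [2 14] total_free=16 largest=14 -> 100*(16-14)/16 = 200/16 = 12.5 -> rounds to 13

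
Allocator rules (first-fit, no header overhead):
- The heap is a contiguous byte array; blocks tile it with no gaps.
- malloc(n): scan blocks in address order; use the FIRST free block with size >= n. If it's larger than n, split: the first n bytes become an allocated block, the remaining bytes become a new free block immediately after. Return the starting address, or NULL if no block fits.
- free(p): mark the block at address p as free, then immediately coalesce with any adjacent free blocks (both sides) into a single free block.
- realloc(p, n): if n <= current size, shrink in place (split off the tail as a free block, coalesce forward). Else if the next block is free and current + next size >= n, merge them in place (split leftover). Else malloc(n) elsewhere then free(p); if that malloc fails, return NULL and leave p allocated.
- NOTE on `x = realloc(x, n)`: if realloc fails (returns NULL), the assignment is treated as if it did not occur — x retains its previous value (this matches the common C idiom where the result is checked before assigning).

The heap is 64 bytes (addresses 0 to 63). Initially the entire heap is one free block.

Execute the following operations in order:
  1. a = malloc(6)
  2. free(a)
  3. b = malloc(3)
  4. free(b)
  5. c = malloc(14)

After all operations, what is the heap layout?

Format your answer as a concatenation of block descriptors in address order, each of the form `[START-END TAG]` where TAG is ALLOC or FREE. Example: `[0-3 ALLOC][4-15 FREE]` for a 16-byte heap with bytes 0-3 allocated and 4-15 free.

Op 1: a = malloc(6) -> a = 0; heap: [0-5 ALLOC][6-63 FREE]
Op 2: free(a) -> (freed a); heap: [0-63 FREE]
Op 3: b = malloc(3) -> b = 0; heap: [0-2 ALLOC][3-63 FREE]
Op 4: free(b) -> (freed b); heap: [0-63 FREE]
Op 5: c = malloc(14) -> c = 0; heap: [0-13 ALLOC][14-63 FREE]

Answer: [0-13 ALLOC][14-63 FREE]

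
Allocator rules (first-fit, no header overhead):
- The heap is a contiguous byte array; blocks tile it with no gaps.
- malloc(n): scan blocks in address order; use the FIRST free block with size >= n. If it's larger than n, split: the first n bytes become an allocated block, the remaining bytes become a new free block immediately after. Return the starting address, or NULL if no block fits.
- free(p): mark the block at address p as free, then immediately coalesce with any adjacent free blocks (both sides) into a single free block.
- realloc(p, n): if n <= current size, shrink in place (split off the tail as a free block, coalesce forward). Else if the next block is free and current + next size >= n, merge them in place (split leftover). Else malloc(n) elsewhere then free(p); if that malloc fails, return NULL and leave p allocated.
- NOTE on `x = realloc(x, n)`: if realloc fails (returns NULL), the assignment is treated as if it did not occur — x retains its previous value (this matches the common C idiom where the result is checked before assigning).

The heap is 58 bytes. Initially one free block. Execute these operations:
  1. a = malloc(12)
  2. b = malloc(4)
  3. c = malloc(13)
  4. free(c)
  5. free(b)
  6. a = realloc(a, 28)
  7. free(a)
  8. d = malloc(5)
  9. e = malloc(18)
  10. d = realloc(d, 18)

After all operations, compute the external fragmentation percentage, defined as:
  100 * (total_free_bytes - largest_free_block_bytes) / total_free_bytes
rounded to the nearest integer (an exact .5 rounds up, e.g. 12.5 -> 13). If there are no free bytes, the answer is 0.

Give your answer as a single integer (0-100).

Op 1: a = malloc(12) -> a = 0; heap: [0-11 ALLOC][12-57 FREE]
Op 2: b = malloc(4) -> b = 12; heap: [0-11 ALLOC][12-15 ALLOC][16-57 FREE]
Op 3: c = malloc(13) -> c = 16; heap: [0-11 ALLOC][12-15 ALLOC][16-28 ALLOC][29-57 FREE]
Op 4: free(c) -> (freed c); heap: [0-11 ALLOC][12-15 ALLOC][16-57 FREE]
Op 5: free(b) -> (freed b); heap: [0-11 ALLOC][12-57 FREE]
Op 6: a = realloc(a, 28) -> a = 0; heap: [0-27 ALLOC][28-57 FREE]
Op 7: free(a) -> (freed a); heap: [0-57 FREE]
Op 8: d = malloc(5) -> d = 0; heap: [0-4 ALLOC][5-57 FREE]
Op 9: e = malloc(18) -> e = 5; heap: [0-4 ALLOC][5-22 ALLOC][23-57 FREE]
Op 10: d = realloc(d, 18) -> d = 23; heap: [0-4 FREE][5-22 ALLOC][23-40 ALLOC][41-57 FREE]
Free blocks: [5 17] total_free=22 largest=17 -> 100*(22-17)/22 = 500/22 ≈ 22.727 -> rounds to 23

Answer: 23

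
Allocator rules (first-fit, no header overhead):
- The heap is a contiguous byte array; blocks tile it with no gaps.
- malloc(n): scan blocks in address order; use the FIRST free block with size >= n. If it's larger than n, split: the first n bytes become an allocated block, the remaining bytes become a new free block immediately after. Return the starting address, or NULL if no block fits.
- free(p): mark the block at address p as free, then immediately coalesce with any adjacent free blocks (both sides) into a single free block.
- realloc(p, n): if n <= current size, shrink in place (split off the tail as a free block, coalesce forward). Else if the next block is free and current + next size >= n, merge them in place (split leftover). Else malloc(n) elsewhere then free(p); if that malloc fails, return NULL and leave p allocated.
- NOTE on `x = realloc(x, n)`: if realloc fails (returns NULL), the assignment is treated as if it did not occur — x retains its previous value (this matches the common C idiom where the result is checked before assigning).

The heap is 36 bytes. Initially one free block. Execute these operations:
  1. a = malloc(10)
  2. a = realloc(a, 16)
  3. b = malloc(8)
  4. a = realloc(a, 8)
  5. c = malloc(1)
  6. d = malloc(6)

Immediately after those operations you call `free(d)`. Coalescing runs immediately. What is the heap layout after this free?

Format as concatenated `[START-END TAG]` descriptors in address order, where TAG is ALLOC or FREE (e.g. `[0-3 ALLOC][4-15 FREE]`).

Answer: [0-7 ALLOC][8-8 ALLOC][9-15 FREE][16-23 ALLOC][24-35 FREE]

Derivation:
Op 1: a = malloc(10) -> a = 0; heap: [0-9 ALLOC][10-35 FREE]
Op 2: a = realloc(a, 16) -> a = 0; heap: [0-15 ALLOC][16-35 FREE]
Op 3: b = malloc(8) -> b = 16; heap: [0-15 ALLOC][16-23 ALLOC][24-35 FREE]
Op 4: a = realloc(a, 8) -> a = 0; heap: [0-7 ALLOC][8-15 FREE][16-23 ALLOC][24-35 FREE]
Op 5: c = malloc(1) -> c = 8; heap: [0-7 ALLOC][8-8 ALLOC][9-15 FREE][16-23 ALLOC][24-35 FREE]
Op 6: d = malloc(6) -> d = 9; heap: [0-7 ALLOC][8-8 ALLOC][9-14 ALLOC][15-15 FREE][16-23 ALLOC][24-35 FREE]
free(d): d = 9 -> block [9-14 ALLOC]; mark free, coalesce with adjacent free neighbors -> [0-7 ALLOC][8-8 ALLOC][9-15 FREE][16-23 ALLOC][24-35 FREE]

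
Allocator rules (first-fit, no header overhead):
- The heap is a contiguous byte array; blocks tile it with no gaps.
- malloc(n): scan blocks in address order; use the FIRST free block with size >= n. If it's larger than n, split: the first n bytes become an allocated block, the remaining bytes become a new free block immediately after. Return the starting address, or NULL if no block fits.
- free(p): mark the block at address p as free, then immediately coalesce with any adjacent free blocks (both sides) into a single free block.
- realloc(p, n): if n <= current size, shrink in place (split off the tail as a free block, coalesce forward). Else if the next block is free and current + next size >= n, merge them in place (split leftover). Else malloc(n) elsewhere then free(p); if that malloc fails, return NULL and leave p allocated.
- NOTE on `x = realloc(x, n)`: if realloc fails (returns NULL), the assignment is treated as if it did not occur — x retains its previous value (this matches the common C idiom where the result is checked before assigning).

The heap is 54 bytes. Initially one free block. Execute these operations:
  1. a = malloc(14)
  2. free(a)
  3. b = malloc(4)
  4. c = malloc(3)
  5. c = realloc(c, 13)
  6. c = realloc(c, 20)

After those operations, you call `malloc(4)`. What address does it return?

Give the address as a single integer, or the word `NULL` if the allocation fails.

Answer: 24

Derivation:
Op 1: a = malloc(14) -> a = 0; heap: [0-13 ALLOC][14-53 FREE]
Op 2: free(a) -> (freed a); heap: [0-53 FREE]
Op 3: b = malloc(4) -> b = 0; heap: [0-3 ALLOC][4-53 FREE]
Op 4: c = malloc(3) -> c = 4; heap: [0-3 ALLOC][4-6 ALLOC][7-53 FREE]
Op 5: c = realloc(c, 13) -> c = 4; heap: [0-3 ALLOC][4-16 ALLOC][17-53 FREE]
Op 6: c = realloc(c, 20) -> c = 4; heap: [0-3 ALLOC][4-23 ALLOC][24-53 FREE]
malloc(4): first-fit scan over [0-3 ALLOC][4-23 ALLOC][24-53 FREE] -> 24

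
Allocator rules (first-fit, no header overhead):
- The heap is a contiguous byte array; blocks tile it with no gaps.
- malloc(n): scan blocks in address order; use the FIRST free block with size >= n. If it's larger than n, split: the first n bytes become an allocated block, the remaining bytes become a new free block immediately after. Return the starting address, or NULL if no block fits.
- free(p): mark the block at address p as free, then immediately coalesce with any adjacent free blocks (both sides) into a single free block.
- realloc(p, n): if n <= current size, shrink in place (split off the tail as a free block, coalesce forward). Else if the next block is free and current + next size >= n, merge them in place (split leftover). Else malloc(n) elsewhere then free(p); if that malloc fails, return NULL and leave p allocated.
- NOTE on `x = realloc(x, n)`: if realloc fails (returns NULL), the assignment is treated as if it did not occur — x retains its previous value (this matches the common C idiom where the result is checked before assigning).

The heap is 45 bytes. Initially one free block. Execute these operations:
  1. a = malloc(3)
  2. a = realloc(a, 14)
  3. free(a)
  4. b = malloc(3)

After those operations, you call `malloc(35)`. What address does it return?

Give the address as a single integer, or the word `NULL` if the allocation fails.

Answer: 3

Derivation:
Op 1: a = malloc(3) -> a = 0; heap: [0-2 ALLOC][3-44 FREE]
Op 2: a = realloc(a, 14) -> a = 0; heap: [0-13 ALLOC][14-44 FREE]
Op 3: free(a) -> (freed a); heap: [0-44 FREE]
Op 4: b = malloc(3) -> b = 0; heap: [0-2 ALLOC][3-44 FREE]
malloc(35): first-fit scan over [0-2 ALLOC][3-44 FREE] -> 3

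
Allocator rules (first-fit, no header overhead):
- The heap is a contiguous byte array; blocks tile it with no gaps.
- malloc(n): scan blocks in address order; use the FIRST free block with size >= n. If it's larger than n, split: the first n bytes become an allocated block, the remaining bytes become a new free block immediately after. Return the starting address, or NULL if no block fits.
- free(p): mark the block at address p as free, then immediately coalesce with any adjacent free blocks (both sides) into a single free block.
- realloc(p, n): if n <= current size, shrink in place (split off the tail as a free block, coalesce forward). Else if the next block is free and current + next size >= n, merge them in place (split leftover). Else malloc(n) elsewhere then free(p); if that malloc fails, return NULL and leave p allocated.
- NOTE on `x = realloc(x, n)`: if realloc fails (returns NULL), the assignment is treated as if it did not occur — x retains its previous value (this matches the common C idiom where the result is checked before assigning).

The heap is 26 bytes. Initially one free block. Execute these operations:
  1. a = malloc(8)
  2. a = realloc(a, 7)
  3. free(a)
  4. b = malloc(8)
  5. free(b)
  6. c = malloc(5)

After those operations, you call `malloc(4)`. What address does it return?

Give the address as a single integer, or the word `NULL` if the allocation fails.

Answer: 5

Derivation:
Op 1: a = malloc(8) -> a = 0; heap: [0-7 ALLOC][8-25 FREE]
Op 2: a = realloc(a, 7) -> a = 0; heap: [0-6 ALLOC][7-25 FREE]
Op 3: free(a) -> (freed a); heap: [0-25 FREE]
Op 4: b = malloc(8) -> b = 0; heap: [0-7 ALLOC][8-25 FREE]
Op 5: free(b) -> (freed b); heap: [0-25 FREE]
Op 6: c = malloc(5) -> c = 0; heap: [0-4 ALLOC][5-25 FREE]
malloc(4): first-fit scan over [0-4 ALLOC][5-25 FREE] -> 5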